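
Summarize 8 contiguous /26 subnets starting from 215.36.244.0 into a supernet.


Original prefix: /26
Number of subnets: 8 = 2^3
New prefix = 26 - 3 = 23
Supernet: 215.36.244.0/23


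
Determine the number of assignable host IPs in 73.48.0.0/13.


Host bits = 32 - 13 = 19
Total addresses = 2^19 = 524288
Usable = total - 2 (network and broadcast)
Usable hosts: 524286


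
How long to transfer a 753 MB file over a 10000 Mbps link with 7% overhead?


Effective throughput = 10000 * (1 - 7/100) = 9300 Mbps
File size in Mb = 753 * 8 = 6024 Mb
Time = 6024 / 9300
Time = 0.6477 seconds


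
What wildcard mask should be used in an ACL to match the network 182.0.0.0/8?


Subnet mask: 255.0.0.0
Wildcard = 255.255.255.255 - subnet mask
255 - 255 = 0
255 - 0 = 255
255 - 0 = 255
255 - 0 = 255
Wildcard: 0.255.255.255


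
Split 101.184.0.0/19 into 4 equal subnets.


New prefix = 19 + 2 = 21
Each subnet has 2048 addresses
  101.184.0.0/21
  101.184.8.0/21
  101.184.16.0/21
  101.184.24.0/21
Subnets: 101.184.0.0/21, 101.184.8.0/21, 101.184.16.0/21, 101.184.24.0/21


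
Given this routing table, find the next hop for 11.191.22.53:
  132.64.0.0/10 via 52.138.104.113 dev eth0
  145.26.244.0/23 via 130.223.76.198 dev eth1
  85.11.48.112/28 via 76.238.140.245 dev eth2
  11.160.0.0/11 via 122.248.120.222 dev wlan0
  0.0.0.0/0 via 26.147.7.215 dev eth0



Longest prefix match for 11.191.22.53:
  /10 132.64.0.0: no
  /23 145.26.244.0: no
  /28 85.11.48.112: no
  /11 11.160.0.0: MATCH
  /0 0.0.0.0: MATCH
Selected: next-hop 122.248.120.222 via wlan0 (matched /11)


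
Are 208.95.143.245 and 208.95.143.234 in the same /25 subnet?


Mask: 255.255.255.128
208.95.143.245 AND mask = 208.95.143.128
208.95.143.234 AND mask = 208.95.143.128
Yes, same subnet (208.95.143.128)


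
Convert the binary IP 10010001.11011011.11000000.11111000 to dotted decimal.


10010001 = 145
11011011 = 219
11000000 = 192
11111000 = 248
IP: 145.219.192.248


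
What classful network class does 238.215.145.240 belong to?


First octet: 238
Binary: 11101110
1110xxxx -> Class D (224-239)
Class D (multicast), default mask N/A


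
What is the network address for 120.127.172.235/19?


IP:   01111000.01111111.10101100.11101011
Mask: 11111111.11111111.11100000.00000000
AND operation:
Net:  01111000.01111111.10100000.00000000
Network: 120.127.160.0/19


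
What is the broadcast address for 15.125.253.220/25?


Network: 15.125.253.128/25
Host bits = 7
Set all host bits to 1:
Broadcast: 15.125.253.255


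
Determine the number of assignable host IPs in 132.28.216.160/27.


Host bits = 32 - 27 = 5
Total addresses = 2^5 = 32
Usable = total - 2 (network and broadcast)
Usable hosts: 30


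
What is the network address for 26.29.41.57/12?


IP:   00011010.00011101.00101001.00111001
Mask: 11111111.11110000.00000000.00000000
AND operation:
Net:  00011010.00010000.00000000.00000000
Network: 26.16.0.0/12


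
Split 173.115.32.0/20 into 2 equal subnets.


New prefix = 20 + 1 = 21
Each subnet has 2048 addresses
  173.115.32.0/21
  173.115.40.0/21
Subnets: 173.115.32.0/21, 173.115.40.0/21


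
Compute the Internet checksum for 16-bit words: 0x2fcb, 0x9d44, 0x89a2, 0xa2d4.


Sum all words (with carry folding):
+ 0x2fcb = 0x2fcb
+ 0x9d44 = 0xcd0f
+ 0x89a2 = 0x56b2
+ 0xa2d4 = 0xf986
One's complement: ~0xf986
Checksum = 0x0679


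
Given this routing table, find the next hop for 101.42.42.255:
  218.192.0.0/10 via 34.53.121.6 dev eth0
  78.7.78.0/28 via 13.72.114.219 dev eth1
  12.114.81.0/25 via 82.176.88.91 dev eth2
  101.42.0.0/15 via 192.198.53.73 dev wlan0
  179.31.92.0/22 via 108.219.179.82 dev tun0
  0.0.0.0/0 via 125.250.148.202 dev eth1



Longest prefix match for 101.42.42.255:
  /10 218.192.0.0: no
  /28 78.7.78.0: no
  /25 12.114.81.0: no
  /15 101.42.0.0: MATCH
  /22 179.31.92.0: no
  /0 0.0.0.0: MATCH
Selected: next-hop 192.198.53.73 via wlan0 (matched /15)


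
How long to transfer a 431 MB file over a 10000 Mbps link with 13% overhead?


Effective throughput = 10000 * (1 - 13/100) = 8700 Mbps
File size in Mb = 431 * 8 = 3448 Mb
Time = 3448 / 8700
Time = 0.3963 seconds


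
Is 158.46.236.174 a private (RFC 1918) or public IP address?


RFC 1918 private ranges:
  10.0.0.0/8 (10.0.0.0 - 10.255.255.255)
  172.16.0.0/12 (172.16.0.0 - 172.31.255.255)
  192.168.0.0/16 (192.168.0.0 - 192.168.255.255)
Public (not in any RFC 1918 range)


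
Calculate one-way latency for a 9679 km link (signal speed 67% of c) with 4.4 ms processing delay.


Speed = 0.67 * 3e5 km/s = 201000 km/s
Propagation delay = 9679 / 201000 = 0.0482 s = 48.1542 ms
Processing delay = 4.4 ms
Total one-way latency = 52.5542 ms


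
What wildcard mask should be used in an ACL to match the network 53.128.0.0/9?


Subnet mask: 255.128.0.0
Wildcard = 255.255.255.255 - subnet mask
255 - 255 = 0
255 - 128 = 127
255 - 0 = 255
255 - 0 = 255
Wildcard: 0.127.255.255


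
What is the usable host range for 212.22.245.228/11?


Network: 212.0.0.0
Broadcast: 212.31.255.255
First usable = network + 1
Last usable = broadcast - 1
Range: 212.0.0.1 to 212.31.255.254


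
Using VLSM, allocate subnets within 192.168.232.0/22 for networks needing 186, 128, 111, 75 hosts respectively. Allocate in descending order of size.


186 hosts -> /24 (254 usable): 192.168.232.0/24
128 hosts -> /24 (254 usable): 192.168.233.0/24
111 hosts -> /25 (126 usable): 192.168.234.0/25
75 hosts -> /25 (126 usable): 192.168.234.128/25
Allocation: 192.168.232.0/24 (186 hosts, 254 usable); 192.168.233.0/24 (128 hosts, 254 usable); 192.168.234.0/25 (111 hosts, 126 usable); 192.168.234.128/25 (75 hosts, 126 usable)


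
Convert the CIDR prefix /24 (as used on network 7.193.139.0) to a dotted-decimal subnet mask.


/24 means 24 network bits, 8 host bits
Binary: 11111111111111111111111100000000
Mask: 255.255.255.0


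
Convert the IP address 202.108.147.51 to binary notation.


202 = 11001010
108 = 01101100
147 = 10010011
51 = 00110011
Binary: 11001010.01101100.10010011.00110011


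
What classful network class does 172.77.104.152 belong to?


First octet: 172
Binary: 10101100
10xxxxxx -> Class B (128-191)
Class B, default mask 255.255.0.0 (/16)


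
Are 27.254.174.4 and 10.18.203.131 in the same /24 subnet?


Mask: 255.255.255.0
27.254.174.4 AND mask = 27.254.174.0
10.18.203.131 AND mask = 10.18.203.0
No, different subnets (27.254.174.0 vs 10.18.203.0)


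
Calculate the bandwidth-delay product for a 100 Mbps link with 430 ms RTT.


BDP = bandwidth * RTT
= 100 Mbps * 430 ms
= 100 * 1e6 * 430 / 1000 bits
= 43000000 bits
= 5375000 bytes
= 5249.0234 KB
BDP = 43000000 bits (5375000 bytes)


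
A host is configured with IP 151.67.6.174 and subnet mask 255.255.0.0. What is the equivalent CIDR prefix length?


Binary: 11111111.11111111.00000000.00000000
Count leading 1s
Prefix: /16


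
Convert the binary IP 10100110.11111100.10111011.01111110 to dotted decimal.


10100110 = 166
11111100 = 252
10111011 = 187
01111110 = 126
IP: 166.252.187.126


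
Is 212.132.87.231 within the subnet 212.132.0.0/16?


Subnet network: 212.132.0.0
Test IP AND mask: 212.132.0.0
Yes, 212.132.87.231 is in 212.132.0.0/16


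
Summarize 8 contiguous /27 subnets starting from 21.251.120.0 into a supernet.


Original prefix: /27
Number of subnets: 8 = 2^3
New prefix = 27 - 3 = 24
Supernet: 21.251.120.0/24


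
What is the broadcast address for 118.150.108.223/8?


Network: 118.0.0.0/8
Host bits = 24
Set all host bits to 1:
Broadcast: 118.255.255.255


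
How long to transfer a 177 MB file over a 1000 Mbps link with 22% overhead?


Effective throughput = 1000 * (1 - 22/100) = 780 Mbps
File size in Mb = 177 * 8 = 1416 Mb
Time = 1416 / 780
Time = 1.8154 seconds


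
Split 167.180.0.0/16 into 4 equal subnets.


New prefix = 16 + 2 = 18
Each subnet has 16384 addresses
  167.180.0.0/18
  167.180.64.0/18
  167.180.128.0/18
  167.180.192.0/18
Subnets: 167.180.0.0/18, 167.180.64.0/18, 167.180.128.0/18, 167.180.192.0/18


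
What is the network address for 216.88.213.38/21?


IP:   11011000.01011000.11010101.00100110
Mask: 11111111.11111111.11111000.00000000
AND operation:
Net:  11011000.01011000.11010000.00000000
Network: 216.88.208.0/21


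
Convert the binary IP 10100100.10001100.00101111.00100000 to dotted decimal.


10100100 = 164
10001100 = 140
00101111 = 47
00100000 = 32
IP: 164.140.47.32


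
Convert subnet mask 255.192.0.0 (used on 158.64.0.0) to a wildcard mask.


Subnet mask: 255.192.0.0
Wildcard = 255.255.255.255 - subnet mask
255 - 255 = 0
255 - 192 = 63
255 - 0 = 255
255 - 0 = 255
Wildcard: 0.63.255.255


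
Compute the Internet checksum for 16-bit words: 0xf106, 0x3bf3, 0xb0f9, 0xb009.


Sum all words (with carry folding):
+ 0xf106 = 0xf106
+ 0x3bf3 = 0x2cfa
+ 0xb0f9 = 0xddf3
+ 0xb009 = 0x8dfd
One's complement: ~0x8dfd
Checksum = 0x7202


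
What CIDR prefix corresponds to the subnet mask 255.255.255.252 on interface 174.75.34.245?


Binary: 11111111.11111111.11111111.11111100
Count leading 1s
Prefix: /30


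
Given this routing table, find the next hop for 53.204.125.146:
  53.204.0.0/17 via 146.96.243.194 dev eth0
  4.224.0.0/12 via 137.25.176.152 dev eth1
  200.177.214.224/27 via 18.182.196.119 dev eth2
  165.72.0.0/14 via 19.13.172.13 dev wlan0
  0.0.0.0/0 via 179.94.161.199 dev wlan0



Longest prefix match for 53.204.125.146:
  /17 53.204.0.0: MATCH
  /12 4.224.0.0: no
  /27 200.177.214.224: no
  /14 165.72.0.0: no
  /0 0.0.0.0: MATCH
Selected: next-hop 146.96.243.194 via eth0 (matched /17)


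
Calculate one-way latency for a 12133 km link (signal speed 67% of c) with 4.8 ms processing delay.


Speed = 0.67 * 3e5 km/s = 201000 km/s
Propagation delay = 12133 / 201000 = 0.0604 s = 60.3632 ms
Processing delay = 4.8 ms
Total one-way latency = 65.1632 ms


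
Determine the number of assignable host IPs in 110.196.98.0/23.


Host bits = 32 - 23 = 9
Total addresses = 2^9 = 512
Usable = total - 2 (network and broadcast)
Usable hosts: 510


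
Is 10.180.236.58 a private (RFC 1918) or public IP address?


RFC 1918 private ranges:
  10.0.0.0/8 (10.0.0.0 - 10.255.255.255)
  172.16.0.0/12 (172.16.0.0 - 172.31.255.255)
  192.168.0.0/16 (192.168.0.0 - 192.168.255.255)
Private (in 10.0.0.0/8)


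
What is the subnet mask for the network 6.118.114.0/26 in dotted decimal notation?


/26 means 26 network bits, 6 host bits
Binary: 11111111111111111111111111000000
Mask: 255.255.255.192


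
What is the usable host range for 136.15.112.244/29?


Network: 136.15.112.240
Broadcast: 136.15.112.247
First usable = network + 1
Last usable = broadcast - 1
Range: 136.15.112.241 to 136.15.112.246


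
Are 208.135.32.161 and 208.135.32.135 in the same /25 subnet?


Mask: 255.255.255.128
208.135.32.161 AND mask = 208.135.32.128
208.135.32.135 AND mask = 208.135.32.128
Yes, same subnet (208.135.32.128)


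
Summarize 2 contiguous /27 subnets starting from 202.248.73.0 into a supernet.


Original prefix: /27
Number of subnets: 2 = 2^1
New prefix = 27 - 1 = 26
Supernet: 202.248.73.0/26


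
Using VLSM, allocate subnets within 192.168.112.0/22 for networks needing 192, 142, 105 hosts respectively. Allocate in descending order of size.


192 hosts -> /24 (254 usable): 192.168.112.0/24
142 hosts -> /24 (254 usable): 192.168.113.0/24
105 hosts -> /25 (126 usable): 192.168.114.0/25
Allocation: 192.168.112.0/24 (192 hosts, 254 usable); 192.168.113.0/24 (142 hosts, 254 usable); 192.168.114.0/25 (105 hosts, 126 usable)


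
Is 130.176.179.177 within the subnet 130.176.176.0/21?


Subnet network: 130.176.176.0
Test IP AND mask: 130.176.176.0
Yes, 130.176.179.177 is in 130.176.176.0/21


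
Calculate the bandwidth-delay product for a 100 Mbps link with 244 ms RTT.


BDP = bandwidth * RTT
= 100 Mbps * 244 ms
= 100 * 1e6 * 244 / 1000 bits
= 24400000 bits
= 3050000 bytes
= 2978.5156 KB
BDP = 24400000 bits (3050000 bytes)


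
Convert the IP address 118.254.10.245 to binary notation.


118 = 01110110
254 = 11111110
10 = 00001010
245 = 11110101
Binary: 01110110.11111110.00001010.11110101


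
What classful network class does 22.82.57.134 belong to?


First octet: 22
Binary: 00010110
0xxxxxxx -> Class A (1-126)
Class A, default mask 255.0.0.0 (/8)


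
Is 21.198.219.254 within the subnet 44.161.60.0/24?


Subnet network: 44.161.60.0
Test IP AND mask: 21.198.219.0
No, 21.198.219.254 is not in 44.161.60.0/24


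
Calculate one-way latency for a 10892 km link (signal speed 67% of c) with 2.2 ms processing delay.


Speed = 0.67 * 3e5 km/s = 201000 km/s
Propagation delay = 10892 / 201000 = 0.0542 s = 54.1891 ms
Processing delay = 2.2 ms
Total one-way latency = 56.3891 ms


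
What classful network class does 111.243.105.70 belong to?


First octet: 111
Binary: 01101111
0xxxxxxx -> Class A (1-126)
Class A, default mask 255.0.0.0 (/8)


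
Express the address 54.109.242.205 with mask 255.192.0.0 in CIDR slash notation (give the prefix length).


Binary: 11111111.11000000.00000000.00000000
Count leading 1s
Prefix: /10


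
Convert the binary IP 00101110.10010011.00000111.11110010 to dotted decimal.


00101110 = 46
10010011 = 147
00000111 = 7
11110010 = 242
IP: 46.147.7.242


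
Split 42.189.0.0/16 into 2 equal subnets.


New prefix = 16 + 1 = 17
Each subnet has 32768 addresses
  42.189.0.0/17
  42.189.128.0/17
Subnets: 42.189.0.0/17, 42.189.128.0/17


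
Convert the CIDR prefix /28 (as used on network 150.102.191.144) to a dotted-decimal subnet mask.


/28 means 28 network bits, 4 host bits
Binary: 11111111111111111111111111110000
Mask: 255.255.255.240


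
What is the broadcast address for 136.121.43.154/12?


Network: 136.112.0.0/12
Host bits = 20
Set all host bits to 1:
Broadcast: 136.127.255.255


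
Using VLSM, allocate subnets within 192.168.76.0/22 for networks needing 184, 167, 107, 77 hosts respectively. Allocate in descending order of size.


184 hosts -> /24 (254 usable): 192.168.76.0/24
167 hosts -> /24 (254 usable): 192.168.77.0/24
107 hosts -> /25 (126 usable): 192.168.78.0/25
77 hosts -> /25 (126 usable): 192.168.78.128/25
Allocation: 192.168.76.0/24 (184 hosts, 254 usable); 192.168.77.0/24 (167 hosts, 254 usable); 192.168.78.0/25 (107 hosts, 126 usable); 192.168.78.128/25 (77 hosts, 126 usable)


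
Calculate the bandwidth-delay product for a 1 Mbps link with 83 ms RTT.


BDP = bandwidth * RTT
= 1 Mbps * 83 ms
= 1 * 1e6 * 83 / 1000 bits
= 83000 bits
= 10375 bytes
= 10.1318 KB
BDP = 83000 bits (10375 bytes)


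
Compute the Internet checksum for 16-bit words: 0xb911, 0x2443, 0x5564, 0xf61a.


Sum all words (with carry folding):
+ 0xb911 = 0xb911
+ 0x2443 = 0xdd54
+ 0x5564 = 0x32b9
+ 0xf61a = 0x28d4
One's complement: ~0x28d4
Checksum = 0xd72b


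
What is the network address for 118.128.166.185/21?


IP:   01110110.10000000.10100110.10111001
Mask: 11111111.11111111.11111000.00000000
AND operation:
Net:  01110110.10000000.10100000.00000000
Network: 118.128.160.0/21


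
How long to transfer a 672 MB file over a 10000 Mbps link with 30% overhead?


Effective throughput = 10000 * (1 - 30/100) = 7000 Mbps
File size in Mb = 672 * 8 = 5376 Mb
Time = 5376 / 7000
Time = 0.768 seconds


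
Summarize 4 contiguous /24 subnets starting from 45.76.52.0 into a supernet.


Original prefix: /24
Number of subnets: 4 = 2^2
New prefix = 24 - 2 = 22
Supernet: 45.76.52.0/22


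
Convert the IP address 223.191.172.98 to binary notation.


223 = 11011111
191 = 10111111
172 = 10101100
98 = 01100010
Binary: 11011111.10111111.10101100.01100010


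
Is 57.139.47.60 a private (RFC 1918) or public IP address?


RFC 1918 private ranges:
  10.0.0.0/8 (10.0.0.0 - 10.255.255.255)
  172.16.0.0/12 (172.16.0.0 - 172.31.255.255)
  192.168.0.0/16 (192.168.0.0 - 192.168.255.255)
Public (not in any RFC 1918 range)


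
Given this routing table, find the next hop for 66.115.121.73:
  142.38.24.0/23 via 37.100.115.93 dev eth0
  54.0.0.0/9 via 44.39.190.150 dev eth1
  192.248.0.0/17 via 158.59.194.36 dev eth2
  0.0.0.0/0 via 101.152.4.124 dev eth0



Longest prefix match for 66.115.121.73:
  /23 142.38.24.0: no
  /9 54.0.0.0: no
  /17 192.248.0.0: no
  /0 0.0.0.0: MATCH
Selected: next-hop 101.152.4.124 via eth0 (matched /0)


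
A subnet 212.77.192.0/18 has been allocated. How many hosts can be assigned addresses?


Host bits = 32 - 18 = 14
Total addresses = 2^14 = 16384
Usable = total - 2 (network and broadcast)
Usable hosts: 16382


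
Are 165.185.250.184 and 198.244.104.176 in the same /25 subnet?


Mask: 255.255.255.128
165.185.250.184 AND mask = 165.185.250.128
198.244.104.176 AND mask = 198.244.104.128
No, different subnets (165.185.250.128 vs 198.244.104.128)


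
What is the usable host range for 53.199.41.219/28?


Network: 53.199.41.208
Broadcast: 53.199.41.223
First usable = network + 1
Last usable = broadcast - 1
Range: 53.199.41.209 to 53.199.41.222


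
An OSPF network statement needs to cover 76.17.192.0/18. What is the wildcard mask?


Subnet mask: 255.255.192.0
Wildcard = 255.255.255.255 - subnet mask
255 - 255 = 0
255 - 255 = 0
255 - 192 = 63
255 - 0 = 255
Wildcard: 0.0.63.255


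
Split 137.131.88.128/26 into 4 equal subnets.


New prefix = 26 + 2 = 28
Each subnet has 16 addresses
  137.131.88.128/28
  137.131.88.144/28
  137.131.88.160/28
  137.131.88.176/28
Subnets: 137.131.88.128/28, 137.131.88.144/28, 137.131.88.160/28, 137.131.88.176/28


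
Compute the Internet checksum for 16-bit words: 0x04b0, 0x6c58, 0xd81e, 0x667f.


Sum all words (with carry folding):
+ 0x04b0 = 0x04b0
+ 0x6c58 = 0x7108
+ 0xd81e = 0x4927
+ 0x667f = 0xafa6
One's complement: ~0xafa6
Checksum = 0x5059


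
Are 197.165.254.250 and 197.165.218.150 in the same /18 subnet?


Mask: 255.255.192.0
197.165.254.250 AND mask = 197.165.192.0
197.165.218.150 AND mask = 197.165.192.0
Yes, same subnet (197.165.192.0)


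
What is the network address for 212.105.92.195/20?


IP:   11010100.01101001.01011100.11000011
Mask: 11111111.11111111.11110000.00000000
AND operation:
Net:  11010100.01101001.01010000.00000000
Network: 212.105.80.0/20


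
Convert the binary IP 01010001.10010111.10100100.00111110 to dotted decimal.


01010001 = 81
10010111 = 151
10100100 = 164
00111110 = 62
IP: 81.151.164.62


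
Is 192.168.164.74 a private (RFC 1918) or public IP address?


RFC 1918 private ranges:
  10.0.0.0/8 (10.0.0.0 - 10.255.255.255)
  172.16.0.0/12 (172.16.0.0 - 172.31.255.255)
  192.168.0.0/16 (192.168.0.0 - 192.168.255.255)
Private (in 192.168.0.0/16)


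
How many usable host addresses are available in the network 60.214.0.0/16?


Host bits = 32 - 16 = 16
Total addresses = 2^16 = 65536
Usable = total - 2 (network and broadcast)
Usable hosts: 65534


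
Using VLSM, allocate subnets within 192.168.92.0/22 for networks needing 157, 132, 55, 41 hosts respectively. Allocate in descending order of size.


157 hosts -> /24 (254 usable): 192.168.92.0/24
132 hosts -> /24 (254 usable): 192.168.93.0/24
55 hosts -> /26 (62 usable): 192.168.94.0/26
41 hosts -> /26 (62 usable): 192.168.94.64/26
Allocation: 192.168.92.0/24 (157 hosts, 254 usable); 192.168.93.0/24 (132 hosts, 254 usable); 192.168.94.0/26 (55 hosts, 62 usable); 192.168.94.64/26 (41 hosts, 62 usable)


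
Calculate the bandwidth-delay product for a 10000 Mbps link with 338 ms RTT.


BDP = bandwidth * RTT
= 10000 Mbps * 338 ms
= 10000 * 1e6 * 338 / 1000 bits
= 3380000000 bits
= 422500000 bytes
= 412597.6562 KB
BDP = 3380000000 bits (422500000 bytes)


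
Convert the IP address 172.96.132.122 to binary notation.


172 = 10101100
96 = 01100000
132 = 10000100
122 = 01111010
Binary: 10101100.01100000.10000100.01111010


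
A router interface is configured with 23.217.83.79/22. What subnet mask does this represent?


/22 means 22 network bits, 10 host bits
Binary: 11111111111111111111110000000000
Mask: 255.255.252.0


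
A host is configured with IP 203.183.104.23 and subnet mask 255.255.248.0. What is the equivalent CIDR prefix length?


Binary: 11111111.11111111.11111000.00000000
Count leading 1s
Prefix: /21


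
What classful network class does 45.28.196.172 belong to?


First octet: 45
Binary: 00101101
0xxxxxxx -> Class A (1-126)
Class A, default mask 255.0.0.0 (/8)


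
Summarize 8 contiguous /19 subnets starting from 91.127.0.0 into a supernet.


Original prefix: /19
Number of subnets: 8 = 2^3
New prefix = 19 - 3 = 16
Supernet: 91.127.0.0/16


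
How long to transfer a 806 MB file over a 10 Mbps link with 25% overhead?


Effective throughput = 10 * (1 - 25/100) = 7.5 Mbps
File size in Mb = 806 * 8 = 6448 Mb
Time = 6448 / 7.5
Time = 859.7333 seconds


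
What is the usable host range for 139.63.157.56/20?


Network: 139.63.144.0
Broadcast: 139.63.159.255
First usable = network + 1
Last usable = broadcast - 1
Range: 139.63.144.1 to 139.63.159.254


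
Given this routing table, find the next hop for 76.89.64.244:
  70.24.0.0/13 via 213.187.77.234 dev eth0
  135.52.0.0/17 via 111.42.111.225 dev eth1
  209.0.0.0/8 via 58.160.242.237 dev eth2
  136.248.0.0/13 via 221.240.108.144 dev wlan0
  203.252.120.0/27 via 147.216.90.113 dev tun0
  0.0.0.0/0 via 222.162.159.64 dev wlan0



Longest prefix match for 76.89.64.244:
  /13 70.24.0.0: no
  /17 135.52.0.0: no
  /8 209.0.0.0: no
  /13 136.248.0.0: no
  /27 203.252.120.0: no
  /0 0.0.0.0: MATCH
Selected: next-hop 222.162.159.64 via wlan0 (matched /0)


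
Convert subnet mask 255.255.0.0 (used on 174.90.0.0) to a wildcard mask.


Subnet mask: 255.255.0.0
Wildcard = 255.255.255.255 - subnet mask
255 - 255 = 0
255 - 255 = 0
255 - 0 = 255
255 - 0 = 255
Wildcard: 0.0.255.255


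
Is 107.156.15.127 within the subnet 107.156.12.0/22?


Subnet network: 107.156.12.0
Test IP AND mask: 107.156.12.0
Yes, 107.156.15.127 is in 107.156.12.0/22


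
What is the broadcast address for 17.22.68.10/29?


Network: 17.22.68.8/29
Host bits = 3
Set all host bits to 1:
Broadcast: 17.22.68.15


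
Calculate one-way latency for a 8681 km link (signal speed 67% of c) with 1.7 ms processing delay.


Speed = 0.67 * 3e5 km/s = 201000 km/s
Propagation delay = 8681 / 201000 = 0.0432 s = 43.1891 ms
Processing delay = 1.7 ms
Total one-way latency = 44.8891 ms


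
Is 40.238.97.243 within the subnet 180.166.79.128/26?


Subnet network: 180.166.79.128
Test IP AND mask: 40.238.97.192
No, 40.238.97.243 is not in 180.166.79.128/26


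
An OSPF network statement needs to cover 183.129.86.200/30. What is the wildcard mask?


Subnet mask: 255.255.255.252
Wildcard = 255.255.255.255 - subnet mask
255 - 255 = 0
255 - 255 = 0
255 - 255 = 0
255 - 252 = 3
Wildcard: 0.0.0.3


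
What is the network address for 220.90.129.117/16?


IP:   11011100.01011010.10000001.01110101
Mask: 11111111.11111111.00000000.00000000
AND operation:
Net:  11011100.01011010.00000000.00000000
Network: 220.90.0.0/16


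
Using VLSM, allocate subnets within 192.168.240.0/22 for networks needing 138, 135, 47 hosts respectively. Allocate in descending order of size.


138 hosts -> /24 (254 usable): 192.168.240.0/24
135 hosts -> /24 (254 usable): 192.168.241.0/24
47 hosts -> /26 (62 usable): 192.168.242.0/26
Allocation: 192.168.240.0/24 (138 hosts, 254 usable); 192.168.241.0/24 (135 hosts, 254 usable); 192.168.242.0/26 (47 hosts, 62 usable)


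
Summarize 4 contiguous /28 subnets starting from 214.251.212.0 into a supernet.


Original prefix: /28
Number of subnets: 4 = 2^2
New prefix = 28 - 2 = 26
Supernet: 214.251.212.0/26


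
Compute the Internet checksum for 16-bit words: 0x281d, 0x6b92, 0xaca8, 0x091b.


Sum all words (with carry folding):
+ 0x281d = 0x281d
+ 0x6b92 = 0x93af
+ 0xaca8 = 0x4058
+ 0x091b = 0x4973
One's complement: ~0x4973
Checksum = 0xb68c


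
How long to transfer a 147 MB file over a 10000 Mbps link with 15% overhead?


Effective throughput = 10000 * (1 - 15/100) = 8500 Mbps
File size in Mb = 147 * 8 = 1176 Mb
Time = 1176 / 8500
Time = 0.1384 seconds


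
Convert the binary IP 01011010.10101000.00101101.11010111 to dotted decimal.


01011010 = 90
10101000 = 168
00101101 = 45
11010111 = 215
IP: 90.168.45.215


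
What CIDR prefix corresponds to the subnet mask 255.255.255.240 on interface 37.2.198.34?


Binary: 11111111.11111111.11111111.11110000
Count leading 1s
Prefix: /28


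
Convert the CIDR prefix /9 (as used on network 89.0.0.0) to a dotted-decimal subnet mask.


/9 means 9 network bits, 23 host bits
Binary: 11111111100000000000000000000000
Mask: 255.128.0.0


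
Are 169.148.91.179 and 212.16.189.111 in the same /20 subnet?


Mask: 255.255.240.0
169.148.91.179 AND mask = 169.148.80.0
212.16.189.111 AND mask = 212.16.176.0
No, different subnets (169.148.80.0 vs 212.16.176.0)


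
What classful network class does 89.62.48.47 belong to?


First octet: 89
Binary: 01011001
0xxxxxxx -> Class A (1-126)
Class A, default mask 255.0.0.0 (/8)


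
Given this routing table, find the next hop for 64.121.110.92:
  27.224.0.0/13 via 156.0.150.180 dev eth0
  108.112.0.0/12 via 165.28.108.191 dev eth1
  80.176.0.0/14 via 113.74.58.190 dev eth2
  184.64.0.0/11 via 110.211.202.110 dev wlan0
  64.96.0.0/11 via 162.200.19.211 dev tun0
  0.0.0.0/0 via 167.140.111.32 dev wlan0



Longest prefix match for 64.121.110.92:
  /13 27.224.0.0: no
  /12 108.112.0.0: no
  /14 80.176.0.0: no
  /11 184.64.0.0: no
  /11 64.96.0.0: MATCH
  /0 0.0.0.0: MATCH
Selected: next-hop 162.200.19.211 via tun0 (matched /11)


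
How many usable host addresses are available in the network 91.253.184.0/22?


Host bits = 32 - 22 = 10
Total addresses = 2^10 = 1024
Usable = total - 2 (network and broadcast)
Usable hosts: 1022


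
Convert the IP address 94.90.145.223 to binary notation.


94 = 01011110
90 = 01011010
145 = 10010001
223 = 11011111
Binary: 01011110.01011010.10010001.11011111


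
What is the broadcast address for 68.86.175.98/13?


Network: 68.80.0.0/13
Host bits = 19
Set all host bits to 1:
Broadcast: 68.87.255.255


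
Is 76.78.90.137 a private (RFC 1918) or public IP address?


RFC 1918 private ranges:
  10.0.0.0/8 (10.0.0.0 - 10.255.255.255)
  172.16.0.0/12 (172.16.0.0 - 172.31.255.255)
  192.168.0.0/16 (192.168.0.0 - 192.168.255.255)
Public (not in any RFC 1918 range)


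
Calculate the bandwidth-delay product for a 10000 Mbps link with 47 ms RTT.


BDP = bandwidth * RTT
= 10000 Mbps * 47 ms
= 10000 * 1e6 * 47 / 1000 bits
= 470000000 bits
= 58750000 bytes
= 57373.0469 KB
BDP = 470000000 bits (58750000 bytes)


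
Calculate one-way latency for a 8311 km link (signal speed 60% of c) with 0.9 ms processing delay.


Speed = 0.6 * 3e5 km/s = 180000 km/s
Propagation delay = 8311 / 180000 = 0.0462 s = 46.1722 ms
Processing delay = 0.9 ms
Total one-way latency = 47.0722 ms


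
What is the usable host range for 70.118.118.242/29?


Network: 70.118.118.240
Broadcast: 70.118.118.247
First usable = network + 1
Last usable = broadcast - 1
Range: 70.118.118.241 to 70.118.118.246


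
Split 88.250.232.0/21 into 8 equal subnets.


New prefix = 21 + 3 = 24
Each subnet has 256 addresses
  88.250.232.0/24
  88.250.233.0/24
  88.250.234.0/24
  88.250.235.0/24
  88.250.236.0/24
  88.250.237.0/24
  88.250.238.0/24
  88.250.239.0/24
Subnets: 88.250.232.0/24, 88.250.233.0/24, 88.250.234.0/24, 88.250.235.0/24, 88.250.236.0/24, 88.250.237.0/24, 88.250.238.0/24, 88.250.239.0/24


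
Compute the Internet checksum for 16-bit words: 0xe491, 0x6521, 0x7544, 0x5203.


Sum all words (with carry folding):
+ 0xe491 = 0xe491
+ 0x6521 = 0x49b3
+ 0x7544 = 0xbef7
+ 0x5203 = 0x10fb
One's complement: ~0x10fb
Checksum = 0xef04


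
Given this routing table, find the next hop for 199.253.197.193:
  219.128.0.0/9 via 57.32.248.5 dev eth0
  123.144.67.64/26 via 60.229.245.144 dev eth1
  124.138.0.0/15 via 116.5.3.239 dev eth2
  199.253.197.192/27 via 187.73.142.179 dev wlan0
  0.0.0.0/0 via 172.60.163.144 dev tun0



Longest prefix match for 199.253.197.193:
  /9 219.128.0.0: no
  /26 123.144.67.64: no
  /15 124.138.0.0: no
  /27 199.253.197.192: MATCH
  /0 0.0.0.0: MATCH
Selected: next-hop 187.73.142.179 via wlan0 (matched /27)


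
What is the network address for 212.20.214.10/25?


IP:   11010100.00010100.11010110.00001010
Mask: 11111111.11111111.11111111.10000000
AND operation:
Net:  11010100.00010100.11010110.00000000
Network: 212.20.214.0/25


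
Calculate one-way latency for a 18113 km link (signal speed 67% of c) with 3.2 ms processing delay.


Speed = 0.67 * 3e5 km/s = 201000 km/s
Propagation delay = 18113 / 201000 = 0.0901 s = 90.1144 ms
Processing delay = 3.2 ms
Total one-way latency = 93.3144 ms


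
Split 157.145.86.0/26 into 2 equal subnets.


New prefix = 26 + 1 = 27
Each subnet has 32 addresses
  157.145.86.0/27
  157.145.86.32/27
Subnets: 157.145.86.0/27, 157.145.86.32/27


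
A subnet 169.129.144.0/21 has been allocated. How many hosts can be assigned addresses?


Host bits = 32 - 21 = 11
Total addresses = 2^11 = 2048
Usable = total - 2 (network and broadcast)
Usable hosts: 2046


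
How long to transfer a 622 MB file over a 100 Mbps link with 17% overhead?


Effective throughput = 100 * (1 - 17/100) = 83 Mbps
File size in Mb = 622 * 8 = 4976 Mb
Time = 4976 / 83
Time = 59.9518 seconds


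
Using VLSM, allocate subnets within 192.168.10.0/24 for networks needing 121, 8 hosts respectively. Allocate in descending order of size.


121 hosts -> /25 (126 usable): 192.168.10.0/25
8 hosts -> /28 (14 usable): 192.168.10.128/28
Allocation: 192.168.10.0/25 (121 hosts, 126 usable); 192.168.10.128/28 (8 hosts, 14 usable)


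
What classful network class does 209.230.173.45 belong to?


First octet: 209
Binary: 11010001
110xxxxx -> Class C (192-223)
Class C, default mask 255.255.255.0 (/24)


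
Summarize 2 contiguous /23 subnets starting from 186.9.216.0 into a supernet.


Original prefix: /23
Number of subnets: 2 = 2^1
New prefix = 23 - 1 = 22
Supernet: 186.9.216.0/22


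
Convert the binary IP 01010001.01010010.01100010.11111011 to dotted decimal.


01010001 = 81
01010010 = 82
01100010 = 98
11111011 = 251
IP: 81.82.98.251


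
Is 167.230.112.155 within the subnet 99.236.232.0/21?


Subnet network: 99.236.232.0
Test IP AND mask: 167.230.112.0
No, 167.230.112.155 is not in 99.236.232.0/21


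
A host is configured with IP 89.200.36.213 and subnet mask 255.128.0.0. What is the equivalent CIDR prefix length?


Binary: 11111111.10000000.00000000.00000000
Count leading 1s
Prefix: /9


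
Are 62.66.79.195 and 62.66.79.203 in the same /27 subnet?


Mask: 255.255.255.224
62.66.79.195 AND mask = 62.66.79.192
62.66.79.203 AND mask = 62.66.79.192
Yes, same subnet (62.66.79.192)


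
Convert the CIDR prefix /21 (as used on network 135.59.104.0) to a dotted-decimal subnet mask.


/21 means 21 network bits, 11 host bits
Binary: 11111111111111111111100000000000
Mask: 255.255.248.0


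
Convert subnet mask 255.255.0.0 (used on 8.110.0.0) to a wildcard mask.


Subnet mask: 255.255.0.0
Wildcard = 255.255.255.255 - subnet mask
255 - 255 = 0
255 - 255 = 0
255 - 0 = 255
255 - 0 = 255
Wildcard: 0.0.255.255


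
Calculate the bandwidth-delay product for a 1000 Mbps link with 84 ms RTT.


BDP = bandwidth * RTT
= 1000 Mbps * 84 ms
= 1000 * 1e6 * 84 / 1000 bits
= 84000000 bits
= 10500000 bytes
= 10253.9062 KB
BDP = 84000000 bits (10500000 bytes)


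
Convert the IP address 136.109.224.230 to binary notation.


136 = 10001000
109 = 01101101
224 = 11100000
230 = 11100110
Binary: 10001000.01101101.11100000.11100110


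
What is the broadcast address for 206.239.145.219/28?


Network: 206.239.145.208/28
Host bits = 4
Set all host bits to 1:
Broadcast: 206.239.145.223


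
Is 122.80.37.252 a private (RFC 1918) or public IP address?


RFC 1918 private ranges:
  10.0.0.0/8 (10.0.0.0 - 10.255.255.255)
  172.16.0.0/12 (172.16.0.0 - 172.31.255.255)
  192.168.0.0/16 (192.168.0.0 - 192.168.255.255)
Public (not in any RFC 1918 range)


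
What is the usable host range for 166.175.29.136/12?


Network: 166.160.0.0
Broadcast: 166.175.255.255
First usable = network + 1
Last usable = broadcast - 1
Range: 166.160.0.1 to 166.175.255.254


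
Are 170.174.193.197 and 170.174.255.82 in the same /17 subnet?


Mask: 255.255.128.0
170.174.193.197 AND mask = 170.174.128.0
170.174.255.82 AND mask = 170.174.128.0
Yes, same subnet (170.174.128.0)


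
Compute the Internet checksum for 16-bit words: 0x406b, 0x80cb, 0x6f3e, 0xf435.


Sum all words (with carry folding):
+ 0x406b = 0x406b
+ 0x80cb = 0xc136
+ 0x6f3e = 0x3075
+ 0xf435 = 0x24ab
One's complement: ~0x24ab
Checksum = 0xdb54


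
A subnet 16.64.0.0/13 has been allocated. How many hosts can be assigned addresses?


Host bits = 32 - 13 = 19
Total addresses = 2^19 = 524288
Usable = total - 2 (network and broadcast)
Usable hosts: 524286


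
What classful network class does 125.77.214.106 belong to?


First octet: 125
Binary: 01111101
0xxxxxxx -> Class A (1-126)
Class A, default mask 255.0.0.0 (/8)


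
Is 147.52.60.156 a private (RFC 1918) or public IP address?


RFC 1918 private ranges:
  10.0.0.0/8 (10.0.0.0 - 10.255.255.255)
  172.16.0.0/12 (172.16.0.0 - 172.31.255.255)
  192.168.0.0/16 (192.168.0.0 - 192.168.255.255)
Public (not in any RFC 1918 range)


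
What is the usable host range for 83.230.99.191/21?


Network: 83.230.96.0
Broadcast: 83.230.103.255
First usable = network + 1
Last usable = broadcast - 1
Range: 83.230.96.1 to 83.230.103.254


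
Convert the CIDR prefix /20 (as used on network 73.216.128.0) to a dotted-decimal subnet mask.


/20 means 20 network bits, 12 host bits
Binary: 11111111111111111111000000000000
Mask: 255.255.240.0


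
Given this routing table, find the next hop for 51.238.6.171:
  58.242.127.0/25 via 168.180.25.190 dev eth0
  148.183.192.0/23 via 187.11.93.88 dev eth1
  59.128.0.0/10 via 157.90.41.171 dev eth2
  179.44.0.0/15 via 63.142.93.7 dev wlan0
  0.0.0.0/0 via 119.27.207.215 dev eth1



Longest prefix match for 51.238.6.171:
  /25 58.242.127.0: no
  /23 148.183.192.0: no
  /10 59.128.0.0: no
  /15 179.44.0.0: no
  /0 0.0.0.0: MATCH
Selected: next-hop 119.27.207.215 via eth1 (matched /0)


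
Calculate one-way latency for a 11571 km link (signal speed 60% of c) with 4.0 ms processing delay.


Speed = 0.6 * 3e5 km/s = 180000 km/s
Propagation delay = 11571 / 180000 = 0.0643 s = 64.2833 ms
Processing delay = 4.0 ms
Total one-way latency = 68.2833 ms


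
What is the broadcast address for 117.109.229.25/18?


Network: 117.109.192.0/18
Host bits = 14
Set all host bits to 1:
Broadcast: 117.109.255.255


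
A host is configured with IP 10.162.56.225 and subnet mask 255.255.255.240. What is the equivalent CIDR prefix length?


Binary: 11111111.11111111.11111111.11110000
Count leading 1s
Prefix: /28


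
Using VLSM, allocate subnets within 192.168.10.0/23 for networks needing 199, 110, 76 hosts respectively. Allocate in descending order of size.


199 hosts -> /24 (254 usable): 192.168.10.0/24
110 hosts -> /25 (126 usable): 192.168.11.0/25
76 hosts -> /25 (126 usable): 192.168.11.128/25
Allocation: 192.168.10.0/24 (199 hosts, 254 usable); 192.168.11.0/25 (110 hosts, 126 usable); 192.168.11.128/25 (76 hosts, 126 usable)


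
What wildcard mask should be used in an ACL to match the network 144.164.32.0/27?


Subnet mask: 255.255.255.224
Wildcard = 255.255.255.255 - subnet mask
255 - 255 = 0
255 - 255 = 0
255 - 255 = 0
255 - 224 = 31
Wildcard: 0.0.0.31


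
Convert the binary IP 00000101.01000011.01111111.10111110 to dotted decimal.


00000101 = 5
01000011 = 67
01111111 = 127
10111110 = 190
IP: 5.67.127.190


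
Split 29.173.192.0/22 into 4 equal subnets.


New prefix = 22 + 2 = 24
Each subnet has 256 addresses
  29.173.192.0/24
  29.173.193.0/24
  29.173.194.0/24
  29.173.195.0/24
Subnets: 29.173.192.0/24, 29.173.193.0/24, 29.173.194.0/24, 29.173.195.0/24


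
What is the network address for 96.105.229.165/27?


IP:   01100000.01101001.11100101.10100101
Mask: 11111111.11111111.11111111.11100000
AND operation:
Net:  01100000.01101001.11100101.10100000
Network: 96.105.229.160/27


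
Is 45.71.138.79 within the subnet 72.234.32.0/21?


Subnet network: 72.234.32.0
Test IP AND mask: 45.71.136.0
No, 45.71.138.79 is not in 72.234.32.0/21


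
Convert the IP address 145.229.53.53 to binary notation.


145 = 10010001
229 = 11100101
53 = 00110101
53 = 00110101
Binary: 10010001.11100101.00110101.00110101


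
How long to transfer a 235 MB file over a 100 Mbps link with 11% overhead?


Effective throughput = 100 * (1 - 11/100) = 89 Mbps
File size in Mb = 235 * 8 = 1880 Mb
Time = 1880 / 89
Time = 21.1236 seconds


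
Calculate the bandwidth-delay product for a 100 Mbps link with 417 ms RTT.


BDP = bandwidth * RTT
= 100 Mbps * 417 ms
= 100 * 1e6 * 417 / 1000 bits
= 41700000 bits
= 5212500 bytes
= 5090.332 KB
BDP = 41700000 bits (5212500 bytes)


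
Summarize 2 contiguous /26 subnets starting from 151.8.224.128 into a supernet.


Original prefix: /26
Number of subnets: 2 = 2^1
New prefix = 26 - 1 = 25
Supernet: 151.8.224.128/25


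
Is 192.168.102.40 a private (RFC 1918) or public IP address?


RFC 1918 private ranges:
  10.0.0.0/8 (10.0.0.0 - 10.255.255.255)
  172.16.0.0/12 (172.16.0.0 - 172.31.255.255)
  192.168.0.0/16 (192.168.0.0 - 192.168.255.255)
Private (in 192.168.0.0/16)


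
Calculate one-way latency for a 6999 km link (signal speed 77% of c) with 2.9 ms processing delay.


Speed = 0.77 * 3e5 km/s = 231000 km/s
Propagation delay = 6999 / 231000 = 0.0303 s = 30.2987 ms
Processing delay = 2.9 ms
Total one-way latency = 33.1987 ms


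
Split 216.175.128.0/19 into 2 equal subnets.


New prefix = 19 + 1 = 20
Each subnet has 4096 addresses
  216.175.128.0/20
  216.175.144.0/20
Subnets: 216.175.128.0/20, 216.175.144.0/20


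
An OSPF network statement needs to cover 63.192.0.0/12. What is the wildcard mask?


Subnet mask: 255.240.0.0
Wildcard = 255.255.255.255 - subnet mask
255 - 255 = 0
255 - 240 = 15
255 - 0 = 255
255 - 0 = 255
Wildcard: 0.15.255.255


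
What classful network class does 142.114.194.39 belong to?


First octet: 142
Binary: 10001110
10xxxxxx -> Class B (128-191)
Class B, default mask 255.255.0.0 (/16)


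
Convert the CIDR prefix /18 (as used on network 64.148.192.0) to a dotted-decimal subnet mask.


/18 means 18 network bits, 14 host bits
Binary: 11111111111111111100000000000000
Mask: 255.255.192.0


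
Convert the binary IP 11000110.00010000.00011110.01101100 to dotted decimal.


11000110 = 198
00010000 = 16
00011110 = 30
01101100 = 108
IP: 198.16.30.108


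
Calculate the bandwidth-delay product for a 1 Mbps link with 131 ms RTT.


BDP = bandwidth * RTT
= 1 Mbps * 131 ms
= 1 * 1e6 * 131 / 1000 bits
= 131000 bits
= 16375 bytes
= 15.9912 KB
BDP = 131000 bits (16375 bytes)


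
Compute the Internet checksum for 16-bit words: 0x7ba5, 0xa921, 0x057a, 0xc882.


Sum all words (with carry folding):
+ 0x7ba5 = 0x7ba5
+ 0xa921 = 0x24c7
+ 0x057a = 0x2a41
+ 0xc882 = 0xf2c3
One's complement: ~0xf2c3
Checksum = 0x0d3c


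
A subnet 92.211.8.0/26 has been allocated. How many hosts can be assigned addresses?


Host bits = 32 - 26 = 6
Total addresses = 2^6 = 64
Usable = total - 2 (network and broadcast)
Usable hosts: 62


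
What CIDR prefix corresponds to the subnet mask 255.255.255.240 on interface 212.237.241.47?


Binary: 11111111.11111111.11111111.11110000
Count leading 1s
Prefix: /28


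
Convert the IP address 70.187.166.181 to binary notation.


70 = 01000110
187 = 10111011
166 = 10100110
181 = 10110101
Binary: 01000110.10111011.10100110.10110101
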